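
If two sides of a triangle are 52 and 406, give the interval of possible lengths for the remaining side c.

By the triangle inequality, c must be less than 52 + 406 = 458 and greater than |52 − 406| = 354.

354 < c < 458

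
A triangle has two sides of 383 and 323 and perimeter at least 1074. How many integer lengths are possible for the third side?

Triangle inequality: 60 < x < 706. Perimeter ≥ 1074 gives x ≥ 1074 − 383 − 323 = 368.
So 368 ≤ x < 706; integers 368 through 705: 338 values.

338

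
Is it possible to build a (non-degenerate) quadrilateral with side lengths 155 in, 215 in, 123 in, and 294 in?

Yes

A quadrilateral exists iff every side is shorter than the sum of the others — equivalently, the longest side is less than the sum of the rest.
Longest side 294 < 493 (sum of the remaining 3), so yes.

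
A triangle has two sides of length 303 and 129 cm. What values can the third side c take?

By the triangle inequality, c must be less than 303 + 129 = 432 and greater than |303 − 129| = 174.

174 < c < 432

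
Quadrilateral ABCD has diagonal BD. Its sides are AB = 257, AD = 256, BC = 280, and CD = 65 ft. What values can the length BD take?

215 < BD < 345

From triangle ABD: |257 − 256| < BD < 257 + 256, i.e. 1 < BD < 513.
From triangle CBD: 215 < BD < 345.
Both must hold, so BD lies in the intersection.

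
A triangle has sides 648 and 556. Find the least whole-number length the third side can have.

The third side must be strictly greater than |648 − 556| = 92.
The smallest integer above 92 is 93.

93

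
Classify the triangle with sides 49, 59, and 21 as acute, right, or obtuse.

Compare the square of the longest side to the sum of squares of the other two: 21² + 49² = 2842 < 3481 = 59².

obtuse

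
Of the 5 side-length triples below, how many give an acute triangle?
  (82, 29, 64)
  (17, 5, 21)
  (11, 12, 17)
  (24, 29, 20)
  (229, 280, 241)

(82,29,64): 29²+64² = 4937 < 6724 = 82² → obtuse
(17,5,21): 5²+17² = 314 < 441 = 21² → obtuse
(11,12,17): 11²+12² = 265 < 289 = 17² → obtuse
(24,29,20): 20²+24² = 976 > 841 = 29² → acute
(229,280,241): 229²+241² = 110522 > 78400 = 280² → acute
2 of the 5 are acute.

2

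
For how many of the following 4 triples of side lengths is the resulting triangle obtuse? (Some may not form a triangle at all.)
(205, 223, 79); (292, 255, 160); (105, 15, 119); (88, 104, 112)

(205,223,79): 79²+205² = 48266 < 49729 = 223² → obtuse
(292,255,160): 160²+255² = 90625 > 85264 = 292² → acute
(105,15,119): 15²+105² = 11250 < 14161 = 119² → obtuse
(88,104,112): 88²+104² = 18560 > 12544 = 112² → acute
2 of the 4 are obtuse.

2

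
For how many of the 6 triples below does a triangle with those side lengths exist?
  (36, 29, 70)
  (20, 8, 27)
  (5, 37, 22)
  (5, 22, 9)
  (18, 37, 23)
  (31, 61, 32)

(29,36,70): 29+36 ≤ 70 → not valid
(8,20,27): 8+20 > 27 → valid
(5,22,37): 5+22 ≤ 37 → not valid
(5,9,22): 5+9 ≤ 22 → not valid
(18,23,37): 18+23 > 37 → valid
(31,32,61): 31+32 > 61 → valid
3 of the 6 triples form a triangle.

3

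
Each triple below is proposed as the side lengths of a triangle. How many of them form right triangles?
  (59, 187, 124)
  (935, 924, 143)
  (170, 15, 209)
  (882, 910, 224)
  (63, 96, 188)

(59,187,124): 59+124 ≤ 187, not a triangle
(935,924,143): 143²+924² = 874225 = 935² → right
(170,15,209): 15+170 ≤ 209, not a triangle
(882,910,224): 224²+882² = 828100 = 910² → right
(63,96,188): 63+96 ≤ 188, not a triangle
2 of the 5 are right.

2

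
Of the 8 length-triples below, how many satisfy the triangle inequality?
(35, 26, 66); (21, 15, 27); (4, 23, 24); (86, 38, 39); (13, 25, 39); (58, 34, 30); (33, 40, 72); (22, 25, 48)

(26,35,66): 26+35 ≤ 66 → not valid
(15,21,27): 15+21 > 27 → valid
(4,23,24): 4+23 > 24 → valid
(38,39,86): 38+39 ≤ 86 → not valid
(13,25,39): 13+25 ≤ 39 → not valid
(30,34,58): 30+34 > 58 → valid
(33,40,72): 33+40 > 72 → valid
(22,25,48): 22+25 ≤ 48 → not valid
4 of the 8 triples form a triangle.

4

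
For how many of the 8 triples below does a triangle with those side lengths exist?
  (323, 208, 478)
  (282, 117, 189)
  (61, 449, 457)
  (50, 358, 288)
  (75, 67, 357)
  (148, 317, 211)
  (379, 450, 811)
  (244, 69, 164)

(208,323,478): 208+323 > 478 → valid
(117,189,282): 117+189 > 282 → valid
(61,449,457): 61+449 > 457 → valid
(50,288,358): 50+288 ≤ 358 → not valid
(67,75,357): 67+75 ≤ 357 → not valid
(148,211,317): 148+211 > 317 → valid
(379,450,811): 379+450 > 811 → valid
(69,164,244): 69+164 ≤ 244 → not valid
5 of the 8 triples form a triangle.

5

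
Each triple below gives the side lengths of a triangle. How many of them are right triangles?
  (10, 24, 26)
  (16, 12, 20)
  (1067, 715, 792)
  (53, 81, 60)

3

(10,24,26): 10²+24² = 676 = 26² → right
(16,12,20): 12²+16² = 400 = 20² → right
(1067,715,792): 715²+792² = 1138489 = 1067² → right
(53,81,60): 53²+60² = 6409 < 6561 = 81² → obtuse
3 of the 4 are right.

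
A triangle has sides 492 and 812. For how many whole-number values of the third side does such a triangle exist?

983

The third side lies in the open interval (320, 1304).
Integers from 321 to 1303 inclusive: 1303 − 321 + 1 = 983.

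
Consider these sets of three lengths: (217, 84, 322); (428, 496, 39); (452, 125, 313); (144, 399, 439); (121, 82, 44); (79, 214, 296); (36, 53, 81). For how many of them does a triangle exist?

3

(84,217,322): 84+217 ≤ 322 → not valid
(39,428,496): 39+428 ≤ 496 → not valid
(125,313,452): 125+313 ≤ 452 → not valid
(144,399,439): 144+399 > 439 → valid
(44,82,121): 44+82 > 121 → valid
(79,214,296): 79+214 ≤ 296 → not valid
(36,53,81): 36+53 > 81 → valid
3 of the 7 triples form a triangle.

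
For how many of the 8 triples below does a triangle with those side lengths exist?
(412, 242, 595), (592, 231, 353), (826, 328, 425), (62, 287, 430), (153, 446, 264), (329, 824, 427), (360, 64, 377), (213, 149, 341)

3

(242,412,595): 242+412 > 595 → valid
(231,353,592): 231+353 ≤ 592 → not valid
(328,425,826): 328+425 ≤ 826 → not valid
(62,287,430): 62+287 ≤ 430 → not valid
(153,264,446): 153+264 ≤ 446 → not valid
(329,427,824): 329+427 ≤ 824 → not valid
(64,360,377): 64+360 > 377 → valid
(149,213,341): 149+213 > 341 → valid
3 of the 8 triples form a triangle.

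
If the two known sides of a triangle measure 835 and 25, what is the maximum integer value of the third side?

The third side must be strictly less than 835 + 25 = 860.
The largest integer below 860 is 859.

859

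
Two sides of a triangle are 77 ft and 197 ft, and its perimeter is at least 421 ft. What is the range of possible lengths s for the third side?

Triangle inequality alone gives 120 < s < 274.
The perimeter condition gives s ≥ 421 − 77 − 197 = 147.
Intersecting the two: 147 ≤ s < 274.

147 ≤ s < 274 ft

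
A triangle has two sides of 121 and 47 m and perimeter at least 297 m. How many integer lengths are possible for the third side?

Triangle inequality: 74 < x < 168. Perimeter ≥ 297 gives x ≥ 297 − 121 − 47 = 129.
So 129 ≤ x < 168; integers 129 through 167: 39 values.

39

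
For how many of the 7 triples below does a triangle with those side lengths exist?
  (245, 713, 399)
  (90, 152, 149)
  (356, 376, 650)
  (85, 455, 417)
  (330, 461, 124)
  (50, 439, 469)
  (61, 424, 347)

(245,399,713): 245+399 ≤ 713 → not valid
(90,149,152): 90+149 > 152 → valid
(356,376,650): 356+376 > 650 → valid
(85,417,455): 85+417 > 455 → valid
(124,330,461): 124+330 ≤ 461 → not valid
(50,439,469): 50+439 > 469 → valid
(61,347,424): 61+347 ≤ 424 → not valid
4 of the 7 triples form a triangle.

4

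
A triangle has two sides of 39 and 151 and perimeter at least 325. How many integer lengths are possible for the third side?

Triangle inequality: 112 < x < 190. Perimeter ≥ 325 gives x ≥ 325 − 39 − 151 = 135.
So 135 ≤ x < 190; integers 135 through 189: 55 values.

55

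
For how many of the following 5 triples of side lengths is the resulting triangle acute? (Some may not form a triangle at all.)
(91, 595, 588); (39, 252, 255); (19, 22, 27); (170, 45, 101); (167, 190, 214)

2

(91,595,588): 91²+588² = 354025 = 595² → right
(39,252,255): 39²+252² = 65025 = 255² → right
(19,22,27): 19²+22² = 845 > 729 = 27² → acute
(170,45,101): 45+101 ≤ 170, not a triangle
(167,190,214): 167²+190² = 63989 > 45796 = 214² → acute
2 of the 5 are acute.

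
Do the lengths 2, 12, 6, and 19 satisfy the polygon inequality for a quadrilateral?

Yes

A quadrilateral exists iff every side is shorter than the sum of the others — equivalently, the longest side is less than the sum of the rest.
Longest side 19 < 20 (sum of the remaining 3), so yes.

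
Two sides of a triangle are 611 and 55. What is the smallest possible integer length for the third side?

557

The third side must be strictly greater than |611 − 55| = 556.
The smallest integer above 556 is 557.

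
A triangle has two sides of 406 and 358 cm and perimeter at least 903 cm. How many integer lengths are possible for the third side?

Triangle inequality: 48 < x < 764. Perimeter ≥ 903 gives x ≥ 903 − 406 − 358 = 139.
So 139 ≤ x < 764; integers 139 through 763: 625 values.

625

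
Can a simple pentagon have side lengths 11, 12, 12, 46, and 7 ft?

For a pentagon, each side must be shorter than the sum of the others.
Here the longest side is 46, but the remaining 4 sides sum to only 42.

No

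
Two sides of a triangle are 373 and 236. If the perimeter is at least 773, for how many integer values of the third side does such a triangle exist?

445

Triangle inequality: 137 < x < 609. Perimeter ≥ 773 gives x ≥ 773 − 373 − 236 = 164.
So 164 ≤ x < 609; integers 164 through 608: 445 values.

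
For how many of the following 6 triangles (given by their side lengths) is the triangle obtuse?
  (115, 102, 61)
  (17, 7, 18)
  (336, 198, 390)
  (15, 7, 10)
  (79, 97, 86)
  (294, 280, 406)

(115,102,61): 61²+102² = 14125 > 13225 = 115² → acute
(17,7,18): 7²+17² = 338 > 324 = 18² → acute
(336,198,390): 198²+336² = 152100 = 390² → right
(15,7,10): 7²+10² = 149 < 225 = 15² → obtuse
(79,97,86): 79²+86² = 13637 > 9409 = 97² → acute
(294,280,406): 280²+294² = 164836 = 406² → right
1 of the 6 is obtuse.

1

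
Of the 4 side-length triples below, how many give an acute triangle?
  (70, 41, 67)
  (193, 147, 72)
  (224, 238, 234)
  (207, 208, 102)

(70,41,67): 41²+67² = 6170 > 4900 = 70² → acute
(193,147,72): 72²+147² = 26793 < 37249 = 193² → obtuse
(224,238,234): 224²+234² = 104932 > 56644 = 238² → acute
(207,208,102): 102²+207² = 53253 > 43264 = 208² → acute
3 of the 4 are acute.

3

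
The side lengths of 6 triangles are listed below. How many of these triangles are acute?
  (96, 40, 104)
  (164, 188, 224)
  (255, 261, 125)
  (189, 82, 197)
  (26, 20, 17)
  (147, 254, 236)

(96,40,104): 40²+96² = 10816 = 104² → right
(164,188,224): 164²+188² = 62240 > 50176 = 224² → acute
(255,261,125): 125²+255² = 80650 > 68121 = 261² → acute
(189,82,197): 82²+189² = 42445 > 38809 = 197² → acute
(26,20,17): 17²+20² = 689 > 676 = 26² → acute
(147,254,236): 147²+236² = 77305 > 64516 = 254² → acute
5 of the 6 are acute.

5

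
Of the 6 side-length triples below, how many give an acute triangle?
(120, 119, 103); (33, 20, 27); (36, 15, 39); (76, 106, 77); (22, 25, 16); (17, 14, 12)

(120,119,103): 103²+119² = 24770 > 14400 = 120² → acute
(33,20,27): 20²+27² = 1129 > 1089 = 33² → acute
(36,15,39): 15²+36² = 1521 = 39² → right
(76,106,77): 76²+77² = 11705 > 11236 = 106² → acute
(22,25,16): 16²+22² = 740 > 625 = 25² → acute
(17,14,12): 12²+14² = 340 > 289 = 17² → acute
5 of the 6 are acute.

5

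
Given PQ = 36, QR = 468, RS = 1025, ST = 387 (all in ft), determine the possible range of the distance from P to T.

The maximum is all hops collinear in one direction: 36 + 468 + 1025 + 387 = 1916.
The longest hop is 1025; the others sum to 891. Folding the others back against it leaves at least 1025 − 891 = 134.

134 ≤ PT ≤ 1916 ft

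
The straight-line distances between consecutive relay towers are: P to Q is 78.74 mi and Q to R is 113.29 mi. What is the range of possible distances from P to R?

34.55 ≤ PR ≤ 192.03 mi

By the triangle inequality, |78.74 − 113.29| ≤ PR ≤ 78.74 + 113.29.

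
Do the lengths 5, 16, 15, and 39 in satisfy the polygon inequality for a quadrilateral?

For a quadrilateral, each side must be shorter than the sum of the others.
Here the longest side is 39, but the remaining 3 sides sum to only 36.

No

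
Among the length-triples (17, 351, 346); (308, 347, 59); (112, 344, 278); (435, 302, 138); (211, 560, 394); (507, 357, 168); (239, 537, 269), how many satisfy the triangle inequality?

(17,346,351): 17+346 > 351 → valid
(59,308,347): 59+308 > 347 → valid
(112,278,344): 112+278 > 344 → valid
(138,302,435): 138+302 > 435 → valid
(211,394,560): 211+394 > 560 → valid
(168,357,507): 168+357 > 507 → valid
(239,269,537): 239+269 ≤ 537 → not valid
6 of the 7 triples form a triangle.

6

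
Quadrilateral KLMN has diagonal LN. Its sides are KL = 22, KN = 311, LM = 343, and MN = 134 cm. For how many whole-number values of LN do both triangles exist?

From triangle KLN: 289 < LN < 333.
From triangle MLN: 209 < LN < 477.
Intersection: 289 < LN < 333, so integers 290 through 332: 43 values.

43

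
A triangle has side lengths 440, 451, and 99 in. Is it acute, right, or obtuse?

right

Compare the square of the longest side to the sum of squares of the other two: 99² + 440² = 203401 = 451².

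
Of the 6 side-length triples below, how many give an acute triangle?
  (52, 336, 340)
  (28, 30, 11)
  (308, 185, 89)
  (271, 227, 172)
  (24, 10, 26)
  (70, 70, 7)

(52,336,340): 52²+336² = 115600 = 340² → right
(28,30,11): 11²+28² = 905 > 900 = 30² → acute
(308,185,89): 89+185 ≤ 308, not a triangle
(271,227,172): 172²+227² = 81113 > 73441 = 271² → acute
(24,10,26): 10²+24² = 676 = 26² → right
(70,70,7): 7²+70² = 4949 > 4900 = 70² → acute
3 of the 6 are acute.

3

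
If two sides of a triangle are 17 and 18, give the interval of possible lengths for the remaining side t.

By the triangle inequality, t must be less than 17 + 18 = 35 and greater than |17 − 18| = 1.

1 < t < 35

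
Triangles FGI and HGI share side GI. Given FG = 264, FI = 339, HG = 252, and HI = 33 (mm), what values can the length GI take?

219 < GI < 285

From triangle FGI: |264 − 339| < GI < 264 + 339, i.e. 75 < GI < 603.
From triangle HGI: 219 < GI < 285.
Both must hold, so GI lies in the intersection.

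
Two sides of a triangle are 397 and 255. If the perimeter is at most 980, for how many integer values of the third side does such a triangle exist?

186

Triangle inequality: 142 < x < 652. Perimeter ≤ 980 gives x ≤ 980 − 397 − 255 = 328.
So 142 < x ≤ 328; integers 143 through 328: 186 values.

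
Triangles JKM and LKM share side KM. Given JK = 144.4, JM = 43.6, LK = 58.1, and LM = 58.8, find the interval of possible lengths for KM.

100.8 < KM < 116.9

From triangle JKM: |144.4 − 43.6| < KM < 144.4 + 43.6, i.e. 100.8 < KM < 188.0.
From triangle LKM: 0.7 < KM < 116.9.
Both must hold, so KM lies in the intersection.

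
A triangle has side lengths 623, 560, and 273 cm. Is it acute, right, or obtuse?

Compare the square of the longest side to the sum of squares of the other two: 273² + 560² = 388129 = 623².

right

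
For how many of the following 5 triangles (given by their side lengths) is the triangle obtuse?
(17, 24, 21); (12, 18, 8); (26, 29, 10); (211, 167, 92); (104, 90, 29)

4

(17,24,21): 17²+21² = 730 > 576 = 24² → acute
(12,18,8): 8²+12² = 208 < 324 = 18² → obtuse
(26,29,10): 10²+26² = 776 < 841 = 29² → obtuse
(211,167,92): 92²+167² = 36353 < 44521 = 211² → obtuse
(104,90,29): 29²+90² = 8941 < 10816 = 104² → obtuse
4 of the 5 are obtuse.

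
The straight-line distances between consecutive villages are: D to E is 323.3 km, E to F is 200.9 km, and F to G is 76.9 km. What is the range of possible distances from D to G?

45.5 ≤ DG ≤ 601.1 km

The maximum is all hops collinear in one direction: 323.3 + 200.9 + 76.9 = 601.1.
The longest hop is 323.3; the others sum to 277.8. Folding the others back against it leaves at least 323.3 − 277.8 = 45.5.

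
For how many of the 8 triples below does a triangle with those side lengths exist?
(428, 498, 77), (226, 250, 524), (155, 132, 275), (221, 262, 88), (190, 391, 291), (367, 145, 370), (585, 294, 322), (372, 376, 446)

7

(77,428,498): 77+428 > 498 → valid
(226,250,524): 226+250 ≤ 524 → not valid
(132,155,275): 132+155 > 275 → valid
(88,221,262): 88+221 > 262 → valid
(190,291,391): 190+291 > 391 → valid
(145,367,370): 145+367 > 370 → valid
(294,322,585): 294+322 > 585 → valid
(372,376,446): 372+376 > 446 → valid
7 of the 8 triples form a triangle.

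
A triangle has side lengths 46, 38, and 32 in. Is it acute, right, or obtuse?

Compare the square of the longest side to the sum of squares of the other two: 32² + 38² = 2468 > 2116 = 46².

acute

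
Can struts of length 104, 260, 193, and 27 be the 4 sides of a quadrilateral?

Yes

A quadrilateral exists iff every side is shorter than the sum of the others — equivalently, the longest side is less than the sum of the rest.
Longest side 260 < 324 (sum of the remaining 3), so yes.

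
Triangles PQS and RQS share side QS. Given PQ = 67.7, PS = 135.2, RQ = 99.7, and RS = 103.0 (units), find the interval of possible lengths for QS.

From triangle PQS: |67.7 − 135.2| < QS < 67.7 + 135.2, i.e. 67.5 < QS < 202.9.
From triangle RQS: 3.3 < QS < 202.7.
Both must hold, so QS lies in the intersection.

67.5 < QS < 202.7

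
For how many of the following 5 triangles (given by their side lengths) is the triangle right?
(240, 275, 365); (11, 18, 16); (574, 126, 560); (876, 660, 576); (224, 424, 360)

(240,275,365): 240²+275² = 133225 = 365² → right
(11,18,16): 11²+16² = 377 > 324 = 18² → acute
(574,126,560): 126²+560² = 329476 = 574² → right
(876,660,576): 576²+660² = 767376 = 876² → right
(224,424,360): 224²+360² = 179776 = 424² → right
4 of the 5 are right.

4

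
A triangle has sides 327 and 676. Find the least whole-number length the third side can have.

350

The third side must be strictly greater than |327 − 676| = 349.
The smallest integer above 349 is 350.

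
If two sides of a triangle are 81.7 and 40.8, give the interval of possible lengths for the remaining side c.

By the triangle inequality, c must be less than 81.7 + 40.8 = 122.5 and greater than |81.7 − 40.8| = 40.9.

40.9 < c < 122.5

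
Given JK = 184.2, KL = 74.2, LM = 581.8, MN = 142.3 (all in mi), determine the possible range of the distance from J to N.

The maximum is all hops collinear in one direction: 184.2 + 74.2 + 581.8 + 142.3 = 982.5.
The longest hop is 581.8; the others sum to 400.7. Folding the others back against it leaves at least 581.8 − 400.7 = 181.1.

181.1 ≤ JN ≤ 982.5 mi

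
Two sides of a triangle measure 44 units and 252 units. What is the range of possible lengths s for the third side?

By the triangle inequality, s must be less than 44 + 252 = 296 and greater than |44 − 252| = 208.

208 < s < 296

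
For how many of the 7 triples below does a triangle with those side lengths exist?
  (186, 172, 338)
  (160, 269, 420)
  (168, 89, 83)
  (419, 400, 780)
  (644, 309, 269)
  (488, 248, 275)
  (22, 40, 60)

(172,186,338): 172+186 > 338 → valid
(160,269,420): 160+269 > 420 → valid
(83,89,168): 83+89 > 168 → valid
(400,419,780): 400+419 > 780 → valid
(269,309,644): 269+309 ≤ 644 → not valid
(248,275,488): 248+275 > 488 → valid
(22,40,60): 22+40 > 60 → valid
6 of the 7 triples form a triangle.

6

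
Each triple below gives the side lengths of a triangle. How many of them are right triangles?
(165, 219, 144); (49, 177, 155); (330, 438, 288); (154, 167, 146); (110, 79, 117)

(165,219,144): 144²+165² = 47961 = 219² → right
(49,177,155): 49²+155² = 26426 < 31329 = 177² → obtuse
(330,438,288): 288²+330² = 191844 = 438² → right
(154,167,146): 146²+154² = 45032 > 27889 = 167² → acute
(110,79,117): 79²+110² = 18341 > 13689 = 117² → acute
2 of the 5 are right.

2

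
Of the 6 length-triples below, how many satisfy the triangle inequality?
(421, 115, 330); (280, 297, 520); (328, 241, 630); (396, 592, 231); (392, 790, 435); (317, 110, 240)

5

(115,330,421): 115+330 > 421 → valid
(280,297,520): 280+297 > 520 → valid
(241,328,630): 241+328 ≤ 630 → not valid
(231,396,592): 231+396 > 592 → valid
(392,435,790): 392+435 > 790 → valid
(110,240,317): 110+240 > 317 → valid
5 of the 6 triples form a triangle.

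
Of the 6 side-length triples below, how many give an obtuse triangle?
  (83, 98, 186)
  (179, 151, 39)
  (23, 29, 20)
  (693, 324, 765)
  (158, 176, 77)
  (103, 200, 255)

(83,98,186): 83+98 ≤ 186, not a triangle
(179,151,39): 39²+151² = 24322 < 32041 = 179² → obtuse
(23,29,20): 20²+23² = 929 > 841 = 29² → acute
(693,324,765): 324²+693² = 585225 = 765² → right
(158,176,77): 77²+158² = 30893 < 30976 = 176² → obtuse
(103,200,255): 103²+200² = 50609 < 65025 = 255² → obtuse
3 of the 6 are obtuse.

3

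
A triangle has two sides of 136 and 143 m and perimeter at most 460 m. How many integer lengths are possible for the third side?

Triangle inequality: 7 < x < 279. Perimeter ≤ 460 gives x ≤ 460 − 136 − 143 = 181.
So 7 < x ≤ 181; integers 8 through 181: 174 values.

174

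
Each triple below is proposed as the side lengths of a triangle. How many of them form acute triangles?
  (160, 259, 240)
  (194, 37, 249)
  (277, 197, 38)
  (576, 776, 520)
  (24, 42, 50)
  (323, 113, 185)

1

(160,259,240): 160²+240² = 83200 > 67081 = 259² → acute
(194,37,249): 37+194 ≤ 249, not a triangle
(277,197,38): 38+197 ≤ 277, not a triangle
(576,776,520): 520²+576² = 602176 = 776² → right
(24,42,50): 24²+42² = 2340 < 2500 = 50² → obtuse
(323,113,185): 113+185 ≤ 323, not a triangle
1 of the 6 is acute.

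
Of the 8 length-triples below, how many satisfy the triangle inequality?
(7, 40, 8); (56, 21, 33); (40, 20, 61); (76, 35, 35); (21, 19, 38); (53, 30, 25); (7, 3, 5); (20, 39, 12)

3

(7,8,40): 7+8 ≤ 40 → not valid
(21,33,56): 21+33 ≤ 56 → not valid
(20,40,61): 20+40 ≤ 61 → not valid
(35,35,76): 35+35 ≤ 76 → not valid
(19,21,38): 19+21 > 38 → valid
(25,30,53): 25+30 > 53 → valid
(3,5,7): 3+5 > 7 → valid
(12,20,39): 12+20 ≤ 39 → not valid
3 of the 8 triples form a triangle.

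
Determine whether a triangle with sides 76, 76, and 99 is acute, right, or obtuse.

Compare the square of the longest side to the sum of squares of the other two: 76² + 76² = 11552 > 9801 = 99².

acute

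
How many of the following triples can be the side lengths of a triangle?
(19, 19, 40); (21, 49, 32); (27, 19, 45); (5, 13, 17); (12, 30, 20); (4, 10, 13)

(19,19,40): 19+19 ≤ 40 → not valid
(21,32,49): 21+32 > 49 → valid
(19,27,45): 19+27 > 45 → valid
(5,13,17): 5+13 > 17 → valid
(12,20,30): 12+20 > 30 → valid
(4,10,13): 4+10 > 13 → valid
5 of the 6 triples form a triangle.

5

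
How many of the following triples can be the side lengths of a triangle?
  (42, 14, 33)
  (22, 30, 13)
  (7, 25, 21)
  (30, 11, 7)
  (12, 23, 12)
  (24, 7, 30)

(14,33,42): 14+33 > 42 → valid
(13,22,30): 13+22 > 30 → valid
(7,21,25): 7+21 > 25 → valid
(7,11,30): 7+11 ≤ 30 → not valid
(12,12,23): 12+12 > 23 → valid
(7,24,30): 7+24 > 30 → valid
5 of the 6 triples form a triangle.

5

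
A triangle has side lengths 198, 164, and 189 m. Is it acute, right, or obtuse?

Compare the square of the longest side to the sum of squares of the other two: 164² + 189² = 62617 > 39204 = 198².

acute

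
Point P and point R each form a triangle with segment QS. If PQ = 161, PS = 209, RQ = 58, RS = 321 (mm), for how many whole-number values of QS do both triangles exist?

106

From triangle PQS: 48 < QS < 370.
From triangle RQS: 263 < QS < 379.
Intersection: 263 < QS < 370, so integers 264 through 369: 106 values.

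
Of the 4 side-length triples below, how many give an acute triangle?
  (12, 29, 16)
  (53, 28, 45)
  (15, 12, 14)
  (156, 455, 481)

1

(12,29,16): 12+16 ≤ 29, not a triangle
(53,28,45): 28²+45² = 2809 = 53² → right
(15,12,14): 12²+14² = 340 > 225 = 15² → acute
(156,455,481): 156²+455² = 231361 = 481² → right
1 of the 4 is acute.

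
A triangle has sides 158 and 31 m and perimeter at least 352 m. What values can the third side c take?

Triangle inequality alone gives 127 < c < 189.
The perimeter condition gives c ≥ 352 − 158 − 31 = 163.
Intersecting the two: 163 ≤ c < 189.

163 ≤ c < 189 m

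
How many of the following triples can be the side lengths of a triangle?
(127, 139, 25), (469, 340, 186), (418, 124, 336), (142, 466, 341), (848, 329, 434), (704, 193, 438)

4

(25,127,139): 25+127 > 139 → valid
(186,340,469): 186+340 > 469 → valid
(124,336,418): 124+336 > 418 → valid
(142,341,466): 142+341 > 466 → valid
(329,434,848): 329+434 ≤ 848 → not valid
(193,438,704): 193+438 ≤ 704 → not valid
4 of the 6 triples form a triangle.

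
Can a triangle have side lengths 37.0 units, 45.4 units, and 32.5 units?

The longest side is 45.4, and the other two sum to 69.5.
Since 69.5 > 45.4, the triangle inequality holds.

Yes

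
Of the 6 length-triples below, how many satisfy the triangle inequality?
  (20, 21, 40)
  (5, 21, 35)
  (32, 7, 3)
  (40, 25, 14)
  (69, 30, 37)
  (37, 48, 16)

(20,21,40): 20+21 > 40 → valid
(5,21,35): 5+21 ≤ 35 → not valid
(3,7,32): 3+7 ≤ 32 → not valid
(14,25,40): 14+25 ≤ 40 → not valid
(30,37,69): 30+37 ≤ 69 → not valid
(16,37,48): 16+37 > 48 → valid
2 of the 6 triples form a triangle.

2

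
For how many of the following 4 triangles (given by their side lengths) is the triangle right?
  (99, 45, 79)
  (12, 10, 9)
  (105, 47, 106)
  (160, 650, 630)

1

(99,45,79): 45²+79² = 8266 < 9801 = 99² → obtuse
(12,10,9): 9²+10² = 181 > 144 = 12² → acute
(105,47,106): 47²+105² = 13234 > 11236 = 106² → acute
(160,650,630): 160²+630² = 422500 = 650² → right
1 of the 4 is right.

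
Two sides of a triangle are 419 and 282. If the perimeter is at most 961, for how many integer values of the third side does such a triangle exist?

Triangle inequality: 137 < x < 701. Perimeter ≤ 961 gives x ≤ 961 − 419 − 282 = 260.
So 137 < x ≤ 260; integers 138 through 260: 123 values.

123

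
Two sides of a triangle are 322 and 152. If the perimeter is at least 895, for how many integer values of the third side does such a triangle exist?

Triangle inequality: 170 < x < 474. Perimeter ≥ 895 gives x ≥ 895 − 322 − 152 = 421.
So 421 ≤ x < 474; integers 421 through 473: 53 values.

53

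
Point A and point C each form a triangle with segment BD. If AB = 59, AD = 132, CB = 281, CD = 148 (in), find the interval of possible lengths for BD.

133 < BD < 191

From triangle ABD: |59 − 132| < BD < 59 + 132, i.e. 73 < BD < 191.
From triangle CBD: 133 < BD < 429.
Both must hold, so BD lies in the intersection.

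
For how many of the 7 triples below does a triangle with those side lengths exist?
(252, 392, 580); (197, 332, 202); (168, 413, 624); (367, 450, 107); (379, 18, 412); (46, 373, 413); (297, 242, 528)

5

(252,392,580): 252+392 > 580 → valid
(197,202,332): 197+202 > 332 → valid
(168,413,624): 168+413 ≤ 624 → not valid
(107,367,450): 107+367 > 450 → valid
(18,379,412): 18+379 ≤ 412 → not valid
(46,373,413): 46+373 > 413 → valid
(242,297,528): 242+297 > 528 → valid
5 of the 7 triples form a triangle.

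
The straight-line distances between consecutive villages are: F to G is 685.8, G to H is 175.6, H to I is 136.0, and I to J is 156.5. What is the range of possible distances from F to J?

The maximum is all hops collinear in one direction: 685.8 + 175.6 + 136.0 + 156.5 = 1153.9.
The longest hop is 685.8; the others sum to 468.1. Folding the others back against it leaves at least 685.8 − 468.1 = 217.7.

217.7 ≤ FJ ≤ 1153.9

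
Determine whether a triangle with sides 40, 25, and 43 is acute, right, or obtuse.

Compare the square of the longest side to the sum of squares of the other two: 25² + 40² = 2225 > 1849 = 43².

acute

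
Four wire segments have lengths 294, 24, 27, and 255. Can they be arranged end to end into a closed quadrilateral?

A quadrilateral exists iff every side is shorter than the sum of the others — equivalently, the longest side is less than the sum of the rest.
Longest side 294 < 306 (sum of the remaining 3), so yes.

Yes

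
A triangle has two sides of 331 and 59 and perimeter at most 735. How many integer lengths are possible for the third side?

Triangle inequality: 272 < x < 390. Perimeter ≤ 735 gives x ≤ 735 − 331 − 59 = 345.
So 272 < x ≤ 345; integers 273 through 345: 73 values.

73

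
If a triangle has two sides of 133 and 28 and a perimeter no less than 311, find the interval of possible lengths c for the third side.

150 ≤ c < 161

Triangle inequality alone gives 105 < c < 161.
The perimeter condition gives c ≥ 311 − 133 − 28 = 150.
Intersecting the two: 150 ≤ c < 161.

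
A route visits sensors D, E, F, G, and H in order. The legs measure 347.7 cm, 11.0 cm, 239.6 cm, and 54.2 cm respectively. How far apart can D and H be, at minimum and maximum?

The maximum is all hops collinear in one direction: 347.7 + 11.0 + 239.6 + 54.2 = 652.5.
The longest hop is 347.7; the others sum to 304.8. Folding the others back against it leaves at least 347.7 − 304.8 = 42.9.

42.9 ≤ DH ≤ 652.5 cm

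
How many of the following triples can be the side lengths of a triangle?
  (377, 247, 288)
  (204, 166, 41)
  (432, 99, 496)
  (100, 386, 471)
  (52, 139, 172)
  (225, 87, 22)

(247,288,377): 247+288 > 377 → valid
(41,166,204): 41+166 > 204 → valid
(99,432,496): 99+432 > 496 → valid
(100,386,471): 100+386 > 471 → valid
(52,139,172): 52+139 > 172 → valid
(22,87,225): 22+87 ≤ 225 → not valid
5 of the 6 triples form a triangle.

5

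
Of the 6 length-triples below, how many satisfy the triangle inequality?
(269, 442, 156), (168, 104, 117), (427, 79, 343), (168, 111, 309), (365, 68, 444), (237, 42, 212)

2

(156,269,442): 156+269 ≤ 442 → not valid
(104,117,168): 104+117 > 168 → valid
(79,343,427): 79+343 ≤ 427 → not valid
(111,168,309): 111+168 ≤ 309 → not valid
(68,365,444): 68+365 ≤ 444 → not valid
(42,212,237): 42+212 > 237 → valid
2 of the 6 triples form a triangle.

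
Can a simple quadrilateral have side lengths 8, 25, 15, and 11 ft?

A quadrilateral exists iff every side is shorter than the sum of the others — equivalently, the longest side is less than the sum of the rest.
Longest side 25 < 34 (sum of the remaining 3), so yes.

Yes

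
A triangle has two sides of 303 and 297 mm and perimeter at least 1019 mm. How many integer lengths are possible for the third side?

Triangle inequality: 6 < x < 600. Perimeter ≥ 1019 gives x ≥ 1019 − 303 − 297 = 419.
So 419 ≤ x < 600; integers 419 through 599: 181 values.

181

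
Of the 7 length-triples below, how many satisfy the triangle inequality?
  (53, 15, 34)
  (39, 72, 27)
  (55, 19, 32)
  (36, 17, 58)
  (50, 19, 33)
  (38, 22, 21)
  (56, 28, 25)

(15,34,53): 15+34 ≤ 53 → not valid
(27,39,72): 27+39 ≤ 72 → not valid
(19,32,55): 19+32 ≤ 55 → not valid
(17,36,58): 17+36 ≤ 58 → not valid
(19,33,50): 19+33 > 50 → valid
(21,22,38): 21+22 > 38 → valid
(25,28,56): 25+28 ≤ 56 → not valid
2 of the 7 triples form a triangle.

2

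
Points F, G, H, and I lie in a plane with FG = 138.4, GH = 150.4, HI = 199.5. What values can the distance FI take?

The maximum is all hops collinear in one direction: 138.4 + 150.4 + 199.5 = 488.3.
The longest hop is 199.5; the others sum to 288.8. Since 199.5 ≤ 288.8, the path can fold back on itself completely, so the minimum distance is 0.

0 ≤ FI ≤ 488.3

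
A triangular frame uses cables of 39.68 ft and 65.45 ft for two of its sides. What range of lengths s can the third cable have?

By the triangle inequality, s must be less than 39.68 + 65.45 = 105.13 and greater than |39.68 − 65.45| = 25.77.

25.77 < s < 105.13 (ft)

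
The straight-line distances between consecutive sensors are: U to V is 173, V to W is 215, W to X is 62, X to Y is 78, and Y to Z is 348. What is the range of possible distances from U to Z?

The maximum is all hops collinear in one direction: 173 + 215 + 62 + 78 + 348 = 876.
The longest hop is 348; the others sum to 528. Since 348 ≤ 528, the path can fold back on itself completely, so the minimum distance is 0.

0 ≤ UZ ≤ 876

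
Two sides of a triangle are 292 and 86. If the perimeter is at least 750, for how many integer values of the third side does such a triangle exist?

Triangle inequality: 206 < x < 378. Perimeter ≥ 750 gives x ≥ 750 − 292 − 86 = 372.
So 372 ≤ x < 378; integers 372 through 377: 6 values.

6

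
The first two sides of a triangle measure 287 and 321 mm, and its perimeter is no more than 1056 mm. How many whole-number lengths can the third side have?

414

Triangle inequality: 34 < x < 608. Perimeter ≤ 1056 gives x ≤ 1056 − 287 − 321 = 448.
So 34 < x ≤ 448; integers 35 through 448: 414 values.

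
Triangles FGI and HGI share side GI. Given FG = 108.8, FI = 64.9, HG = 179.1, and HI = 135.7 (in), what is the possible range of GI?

43.9 < GI < 173.7

From triangle FGI: |108.8 − 64.9| < GI < 108.8 + 64.9, i.e. 43.9 < GI < 173.7.
From triangle HGI: 43.4 < GI < 314.8.
Both must hold, so GI lies in the intersection.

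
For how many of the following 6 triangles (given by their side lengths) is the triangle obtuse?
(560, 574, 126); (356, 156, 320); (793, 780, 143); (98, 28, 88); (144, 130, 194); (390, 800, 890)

(560,574,126): 126²+560² = 329476 = 574² → right
(356,156,320): 156²+320² = 126736 = 356² → right
(793,780,143): 143²+780² = 628849 = 793² → right
(98,28,88): 28²+88² = 8528 < 9604 = 98² → obtuse
(144,130,194): 130²+144² = 37636 = 194² → right
(390,800,890): 390²+800² = 792100 = 890² → right
1 of the 6 is obtuse.

1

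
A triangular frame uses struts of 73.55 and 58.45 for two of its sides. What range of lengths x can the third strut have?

15.10 < x < 132.00

By the triangle inequality, x must be less than 73.55 + 58.45 = 132.00 and greater than |73.55 − 58.45| = 15.10.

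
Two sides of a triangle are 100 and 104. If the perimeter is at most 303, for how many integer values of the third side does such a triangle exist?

95

Triangle inequality: 4 < x < 204. Perimeter ≤ 303 gives x ≤ 303 − 100 − 104 = 99.
So 4 < x ≤ 99; integers 5 through 99: 95 values.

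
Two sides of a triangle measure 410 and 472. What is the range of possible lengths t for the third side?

By the triangle inequality, t must be less than 410 + 472 = 882 and greater than |410 − 472| = 62.

62 < t < 882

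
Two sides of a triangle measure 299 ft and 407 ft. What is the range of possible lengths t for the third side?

108 < t < 706 (ft)

By the triangle inequality, t must be less than 299 + 407 = 706 and greater than |299 − 407| = 108.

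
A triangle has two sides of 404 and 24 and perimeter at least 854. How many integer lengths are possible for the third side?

Triangle inequality: 380 < x < 428. Perimeter ≥ 854 gives x ≥ 854 − 404 − 24 = 426.
So 426 ≤ x < 428; integers 426 through 427: 2 values.

2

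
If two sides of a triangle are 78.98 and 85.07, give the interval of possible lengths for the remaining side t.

By the triangle inequality, t must be less than 78.98 + 85.07 = 164.05 and greater than |78.98 − 85.07| = 6.09.

6.09 < t < 164.05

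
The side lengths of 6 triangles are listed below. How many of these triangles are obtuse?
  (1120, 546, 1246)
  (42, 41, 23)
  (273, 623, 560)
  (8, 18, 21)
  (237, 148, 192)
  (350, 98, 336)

1

(1120,546,1246): 546²+1120² = 1552516 = 1246² → right
(42,41,23): 23²+41² = 2210 > 1764 = 42² → acute
(273,623,560): 273²+560² = 388129 = 623² → right
(8,18,21): 8²+18² = 388 < 441 = 21² → obtuse
(237,148,192): 148²+192² = 58768 > 56169 = 237² → acute
(350,98,336): 98²+336² = 122500 = 350² → right
1 of the 6 is obtuse.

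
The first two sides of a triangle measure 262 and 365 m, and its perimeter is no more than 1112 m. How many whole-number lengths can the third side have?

Triangle inequality: 103 < x < 627. Perimeter ≤ 1112 gives x ≤ 1112 − 262 − 365 = 485.
So 103 < x ≤ 485; integers 104 through 485: 382 values.

382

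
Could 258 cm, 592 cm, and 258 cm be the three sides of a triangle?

The longest side is 592, but the other two sum to only 516.
516 < 592, so the triangle inequality fails.

No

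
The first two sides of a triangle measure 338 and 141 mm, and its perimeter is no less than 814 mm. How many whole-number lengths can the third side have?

Triangle inequality: 197 < x < 479. Perimeter ≥ 814 gives x ≥ 814 − 338 − 141 = 335.
So 335 ≤ x < 479; integers 335 through 478: 144 values.

144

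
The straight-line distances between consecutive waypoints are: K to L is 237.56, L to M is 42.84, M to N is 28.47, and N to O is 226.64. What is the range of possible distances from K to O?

The maximum is all hops collinear in one direction: 237.56 + 42.84 + 28.47 + 226.64 = 535.51.
The longest hop is 237.56; the others sum to 297.95. Since 237.56 ≤ 297.95, the path can fold back on itself completely, so the minimum distance is 0.

0 ≤ KO ≤ 535.51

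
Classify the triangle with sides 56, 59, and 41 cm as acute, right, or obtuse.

Compare the square of the longest side to the sum of squares of the other two: 41² + 56² = 4817 > 3481 = 59².

acute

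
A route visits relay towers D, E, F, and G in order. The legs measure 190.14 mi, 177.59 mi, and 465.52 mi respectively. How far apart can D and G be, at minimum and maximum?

97.79 ≤ DG ≤ 833.25 mi

The maximum is all hops collinear in one direction: 190.14 + 177.59 + 465.52 = 833.25.
The longest hop is 465.52; the others sum to 367.73. Folding the others back against it leaves at least 465.52 − 367.73 = 97.79.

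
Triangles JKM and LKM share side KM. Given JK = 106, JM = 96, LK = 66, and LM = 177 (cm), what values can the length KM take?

From triangle JKM: |106 − 96| < KM < 106 + 96, i.e. 10 < KM < 202.
From triangle LKM: 111 < KM < 243.
Both must hold, so KM lies in the intersection.

111 < KM < 202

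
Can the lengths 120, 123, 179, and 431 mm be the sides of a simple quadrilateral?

For a quadrilateral, each side must be shorter than the sum of the others.
Here the longest side is 431, but the remaining 3 sides sum to only 422.

No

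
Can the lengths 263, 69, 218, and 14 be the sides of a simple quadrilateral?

A quadrilateral exists iff every side is shorter than the sum of the others — equivalently, the longest side is less than the sum of the rest.
Longest side 263 < 301 (sum of the remaining 3), so yes.

Yes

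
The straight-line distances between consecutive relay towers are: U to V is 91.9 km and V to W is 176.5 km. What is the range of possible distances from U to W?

84.6 ≤ UW ≤ 268.4 km

By the triangle inequality, |91.9 − 176.5| ≤ UW ≤ 91.9 + 176.5.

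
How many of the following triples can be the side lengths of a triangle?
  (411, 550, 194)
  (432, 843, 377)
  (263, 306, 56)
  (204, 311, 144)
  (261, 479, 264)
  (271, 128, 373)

(194,411,550): 194+411 > 550 → valid
(377,432,843): 377+432 ≤ 843 → not valid
(56,263,306): 56+263 > 306 → valid
(144,204,311): 144+204 > 311 → valid
(261,264,479): 261+264 > 479 → valid
(128,271,373): 128+271 > 373 → valid
5 of the 6 triples form a triangle.

5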